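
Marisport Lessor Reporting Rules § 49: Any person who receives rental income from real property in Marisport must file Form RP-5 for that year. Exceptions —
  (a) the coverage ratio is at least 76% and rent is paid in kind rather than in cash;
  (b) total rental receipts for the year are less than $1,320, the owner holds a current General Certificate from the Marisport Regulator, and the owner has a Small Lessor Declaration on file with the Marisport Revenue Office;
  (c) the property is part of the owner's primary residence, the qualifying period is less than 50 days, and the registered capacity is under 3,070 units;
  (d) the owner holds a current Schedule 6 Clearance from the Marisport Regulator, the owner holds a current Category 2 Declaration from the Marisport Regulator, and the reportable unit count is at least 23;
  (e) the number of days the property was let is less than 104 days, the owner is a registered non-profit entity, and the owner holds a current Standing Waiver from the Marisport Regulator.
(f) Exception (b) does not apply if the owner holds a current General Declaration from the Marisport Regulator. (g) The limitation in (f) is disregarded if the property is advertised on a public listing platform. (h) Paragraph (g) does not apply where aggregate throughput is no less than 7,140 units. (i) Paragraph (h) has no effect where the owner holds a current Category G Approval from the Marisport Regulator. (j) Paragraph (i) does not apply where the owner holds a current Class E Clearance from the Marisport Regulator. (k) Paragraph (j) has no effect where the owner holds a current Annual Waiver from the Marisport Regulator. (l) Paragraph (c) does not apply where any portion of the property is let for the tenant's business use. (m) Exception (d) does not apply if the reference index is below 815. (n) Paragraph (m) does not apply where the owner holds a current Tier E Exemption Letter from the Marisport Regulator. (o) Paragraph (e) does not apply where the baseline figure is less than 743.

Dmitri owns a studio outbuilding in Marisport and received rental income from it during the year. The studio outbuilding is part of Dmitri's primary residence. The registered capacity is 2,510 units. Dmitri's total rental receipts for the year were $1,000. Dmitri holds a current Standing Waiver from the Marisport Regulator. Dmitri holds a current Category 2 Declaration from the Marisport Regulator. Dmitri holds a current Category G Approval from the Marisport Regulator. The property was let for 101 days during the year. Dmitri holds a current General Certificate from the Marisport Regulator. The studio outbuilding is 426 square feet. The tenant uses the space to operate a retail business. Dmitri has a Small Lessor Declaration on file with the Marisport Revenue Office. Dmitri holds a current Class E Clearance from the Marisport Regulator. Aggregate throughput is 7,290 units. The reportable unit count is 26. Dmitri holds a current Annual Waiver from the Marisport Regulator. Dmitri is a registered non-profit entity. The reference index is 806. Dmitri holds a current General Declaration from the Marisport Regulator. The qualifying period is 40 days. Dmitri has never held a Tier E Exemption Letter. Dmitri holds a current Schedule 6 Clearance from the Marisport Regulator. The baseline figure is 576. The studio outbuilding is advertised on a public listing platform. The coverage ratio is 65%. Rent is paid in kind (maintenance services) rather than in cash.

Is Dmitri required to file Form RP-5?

Exception (a) fails — the coverage ratio is 65%, short of 76%.
Exception (b): total rental receipts for the year are $1,000, less than the $1,320 limit; a current General Certificate is held; a Small Lessor Declaration is on file — every condition holds. Under paragraphs (f)–(k): (f) is triggered (a current General Declaration is held), but yields to (g): (g) operates against (f): the property is publicly advertised. (h) would limit (g) — aggregate throughput is 7,290 units, meeting the 7,140 units threshold — but (i) sets (h) aside: (i) operates against (h): a current Category G Approval is held. (j) applies (a current Class E Clearance is held), but is set aside by (k): (k) operates against (j): a current Annual Waiver is held. So (b) applies.
All of (c)'s requirements are met (the studio outbuilding is part of the primary residence; the qualifying period is 40 days, less than the 50 days limit; the registered capacity is 2,510 units, under the 3,070 units limit). Turning to paragraph (l): (l) is engaged — the space is let for business use. (c) is therefore removed.
All of (d)'s requirements are met (a current Schedule 6 Clearance is held; a current Category 2 Declaration is held; the reportable unit count is 26, meeting the 23 threshold). However, paragraphs (m)–(n) must be considered: (m) applies — the reference index is 806, below the 815 limit. (n), which would lift (m), is not triggered — the Tier E Exemption Letter is not current. (d) is therefore removed.
Exception (e): the number of days the property was let is 101 days, less than the 104 days limit; Dmitri is a registered non-profit; a current Standing Waiver is held — every condition holds. However, paragraph (o) must be considered: (o) operates against (e): the baseline figure is 576, less than the 743 limit. So (e) is unavailable.

No — exception (b) applies; Dmitri is not required to file Form RP-5.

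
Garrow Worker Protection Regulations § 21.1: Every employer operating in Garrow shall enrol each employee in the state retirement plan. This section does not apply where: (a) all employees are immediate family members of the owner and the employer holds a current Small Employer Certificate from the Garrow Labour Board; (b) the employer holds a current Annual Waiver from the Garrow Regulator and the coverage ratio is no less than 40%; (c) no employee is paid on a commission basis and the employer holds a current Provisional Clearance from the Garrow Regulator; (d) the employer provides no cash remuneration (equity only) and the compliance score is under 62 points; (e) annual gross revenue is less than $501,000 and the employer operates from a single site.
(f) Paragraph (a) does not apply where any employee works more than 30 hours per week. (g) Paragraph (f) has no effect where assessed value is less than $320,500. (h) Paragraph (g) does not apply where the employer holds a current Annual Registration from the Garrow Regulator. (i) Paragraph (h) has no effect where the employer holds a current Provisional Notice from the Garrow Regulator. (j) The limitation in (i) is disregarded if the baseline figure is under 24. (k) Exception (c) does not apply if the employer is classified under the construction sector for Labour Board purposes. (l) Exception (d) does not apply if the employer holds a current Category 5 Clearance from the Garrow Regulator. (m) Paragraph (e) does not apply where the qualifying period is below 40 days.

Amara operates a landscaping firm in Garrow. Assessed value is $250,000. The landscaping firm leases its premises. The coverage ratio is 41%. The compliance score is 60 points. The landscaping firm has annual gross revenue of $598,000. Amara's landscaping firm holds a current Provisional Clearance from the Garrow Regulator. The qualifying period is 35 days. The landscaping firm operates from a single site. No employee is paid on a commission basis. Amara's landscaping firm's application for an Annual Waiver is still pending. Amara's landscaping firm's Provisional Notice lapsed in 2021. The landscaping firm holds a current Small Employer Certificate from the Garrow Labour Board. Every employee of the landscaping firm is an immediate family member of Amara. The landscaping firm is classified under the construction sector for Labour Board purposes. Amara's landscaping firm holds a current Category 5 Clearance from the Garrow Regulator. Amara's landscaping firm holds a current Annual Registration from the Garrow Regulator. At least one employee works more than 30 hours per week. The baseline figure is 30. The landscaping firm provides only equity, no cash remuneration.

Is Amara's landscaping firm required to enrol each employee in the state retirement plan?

Exception (a) is satisfied on its face — every employee is an immediate family member; a current Small Employer Certificate is held. Turning to paragraphs (f)–(j): (f) is engaged — at least one employee exceeds 30 hours/week. (g) is triggered (assessed value is $250,000, less than the $320,500 limit), but is displaced by (h): (h) operates against (g): a current Annual Registration is held. (i) is inapplicable (the Provisional Notice is not current), so (h) stands. (a) is therefore removed.
Exception (b) does not apply: there is no Annual Waiver in force.
Exception (c) is satisfied on its face — no employee is paid on commission; a current Provisional Clearance is held. But: (k) is engaged — the landscaping firm is classified under the construction sector. (c) is therefore removed.
All of (d)'s requirements are met (remuneration is equity-only; the compliance score is 60 points, under the 62 points limit). But applying paragraph (l): (l) is triggered — a current Category 5 Clearance is held. Exception (d) does not apply.
Exception (e) requires that annual gross revenue is less than $501,000; but annual gross revenue is $598,000, not less than $501,000, so (e) is unavailable.
No exception applies. The general rule governs.

Yes — Amara's landscaping firm must enrol each employee in the state retirement plan.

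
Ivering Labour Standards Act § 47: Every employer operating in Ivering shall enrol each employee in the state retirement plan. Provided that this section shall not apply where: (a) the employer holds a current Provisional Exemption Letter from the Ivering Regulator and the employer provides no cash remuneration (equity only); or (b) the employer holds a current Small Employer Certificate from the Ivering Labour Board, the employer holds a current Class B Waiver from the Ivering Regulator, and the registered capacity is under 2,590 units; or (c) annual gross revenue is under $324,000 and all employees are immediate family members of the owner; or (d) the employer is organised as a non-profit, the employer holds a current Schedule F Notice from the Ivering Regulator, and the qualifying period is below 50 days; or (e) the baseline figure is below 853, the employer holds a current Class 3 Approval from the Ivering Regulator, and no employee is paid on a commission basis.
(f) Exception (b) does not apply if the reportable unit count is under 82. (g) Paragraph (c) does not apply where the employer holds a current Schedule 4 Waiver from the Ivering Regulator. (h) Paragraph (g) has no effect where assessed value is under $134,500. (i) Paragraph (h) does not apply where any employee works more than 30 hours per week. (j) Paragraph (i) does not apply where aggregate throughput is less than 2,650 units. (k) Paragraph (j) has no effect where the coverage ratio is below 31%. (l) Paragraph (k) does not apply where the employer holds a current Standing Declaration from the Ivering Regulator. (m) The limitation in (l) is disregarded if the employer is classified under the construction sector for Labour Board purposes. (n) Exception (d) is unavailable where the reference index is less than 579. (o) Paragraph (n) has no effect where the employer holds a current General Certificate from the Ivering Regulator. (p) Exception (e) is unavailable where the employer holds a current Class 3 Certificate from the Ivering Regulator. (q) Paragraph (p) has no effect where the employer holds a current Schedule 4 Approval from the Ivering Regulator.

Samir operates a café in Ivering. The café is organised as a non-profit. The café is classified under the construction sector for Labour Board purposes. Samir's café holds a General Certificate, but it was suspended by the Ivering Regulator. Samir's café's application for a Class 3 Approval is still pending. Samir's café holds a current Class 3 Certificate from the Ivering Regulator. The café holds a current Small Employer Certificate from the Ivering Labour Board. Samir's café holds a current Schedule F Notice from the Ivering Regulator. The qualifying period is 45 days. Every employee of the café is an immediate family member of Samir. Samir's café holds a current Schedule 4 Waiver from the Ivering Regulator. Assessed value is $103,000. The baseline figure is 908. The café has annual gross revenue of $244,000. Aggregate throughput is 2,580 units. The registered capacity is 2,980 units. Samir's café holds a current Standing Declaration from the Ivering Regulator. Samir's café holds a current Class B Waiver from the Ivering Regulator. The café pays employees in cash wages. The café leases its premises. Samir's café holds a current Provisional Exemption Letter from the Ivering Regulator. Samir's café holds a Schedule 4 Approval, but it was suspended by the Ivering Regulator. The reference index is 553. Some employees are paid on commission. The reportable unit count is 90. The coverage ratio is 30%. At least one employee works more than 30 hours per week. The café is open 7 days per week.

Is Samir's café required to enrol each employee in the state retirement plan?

Exception (a) requires that the employer provides no cash remuneration (equity only); but employees are paid cash wages, so (a) is unavailable.
Exception (b) does not apply: the registered capacity is 2,980 units, not under 2,590 units.
Exception (c)'s conditions are all satisfied: annual gross revenue is $244,000, under the $324,000 limit; every employee is an immediate family member. Turning to paragraphs (g)–(m): (g) operates against (c): a current Schedule 4 Waiver is held. (h) would limit (g) — assessed value is $103,000, under the $134,500 limit — but (i) sets (h) aside: (i) operates against (h): at least one employee exceeds 30 hours/week. (j) would limit (i) — aggregate throughput is 2,580 units, less than the 2,650 units limit — but (k) sets (j) aside: (k) operates — the coverage ratio is 30%, below the 31% limit. (l) operates (a current Standing Declaration is held), but is overridden by (m): (m) operates against (l): the café is classified under the construction sector. So (c) is unavailable.
Exception (d) is satisfied on its face — the employer is a non-profit; a current Schedule F Notice is held; the qualifying period is 45 days, below the 50 days limit. Turning to paragraphs (n)–(o): (n) operates against (d): the reference index is 553, less than the 579 limit. (o), which would lift (n), is inapplicable — no current General Certificate is held. So (d) is unavailable.
Exception (e) requires that the baseline figure is below 853; but the baseline figure is 908, not below 853, so (e) is unavailable.
No exception displaces § 47.

Yes — Samir's café must enrol each employee in the state retirement plan.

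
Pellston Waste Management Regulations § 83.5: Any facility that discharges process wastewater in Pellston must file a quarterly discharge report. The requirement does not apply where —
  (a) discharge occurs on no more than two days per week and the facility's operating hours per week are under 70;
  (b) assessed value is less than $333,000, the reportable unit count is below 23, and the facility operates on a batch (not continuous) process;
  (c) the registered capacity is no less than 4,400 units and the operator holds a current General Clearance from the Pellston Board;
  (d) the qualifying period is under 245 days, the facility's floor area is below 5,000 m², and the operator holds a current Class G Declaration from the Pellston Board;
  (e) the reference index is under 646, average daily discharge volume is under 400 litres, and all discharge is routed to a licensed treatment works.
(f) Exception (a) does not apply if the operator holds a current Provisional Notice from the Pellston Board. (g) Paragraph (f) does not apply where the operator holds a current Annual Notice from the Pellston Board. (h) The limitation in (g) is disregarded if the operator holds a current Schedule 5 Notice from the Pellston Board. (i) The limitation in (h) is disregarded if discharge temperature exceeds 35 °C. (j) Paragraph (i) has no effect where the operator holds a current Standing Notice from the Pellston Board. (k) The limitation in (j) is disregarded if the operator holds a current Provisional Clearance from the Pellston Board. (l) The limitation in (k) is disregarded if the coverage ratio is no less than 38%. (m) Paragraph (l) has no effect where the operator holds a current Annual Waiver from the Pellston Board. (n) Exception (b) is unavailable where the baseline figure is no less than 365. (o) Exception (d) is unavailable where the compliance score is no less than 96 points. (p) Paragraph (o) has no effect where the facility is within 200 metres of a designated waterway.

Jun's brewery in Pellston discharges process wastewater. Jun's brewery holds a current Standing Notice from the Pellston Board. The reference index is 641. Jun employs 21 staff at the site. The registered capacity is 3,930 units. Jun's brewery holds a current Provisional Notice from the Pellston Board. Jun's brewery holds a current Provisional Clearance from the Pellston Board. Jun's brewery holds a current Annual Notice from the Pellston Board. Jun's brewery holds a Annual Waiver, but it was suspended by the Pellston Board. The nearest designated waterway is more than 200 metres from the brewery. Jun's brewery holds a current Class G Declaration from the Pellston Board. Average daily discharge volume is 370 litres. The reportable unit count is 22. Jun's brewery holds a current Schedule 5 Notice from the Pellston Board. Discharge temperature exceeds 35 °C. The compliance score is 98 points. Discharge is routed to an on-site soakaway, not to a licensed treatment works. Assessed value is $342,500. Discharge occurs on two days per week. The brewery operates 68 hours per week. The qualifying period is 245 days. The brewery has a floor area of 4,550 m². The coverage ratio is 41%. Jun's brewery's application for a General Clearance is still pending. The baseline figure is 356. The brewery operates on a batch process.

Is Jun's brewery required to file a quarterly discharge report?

Yes — Jun's brewery must file a quarterly discharge report.

All of (a)'s requirements are met (discharge occurs on no more than two days per week; the facility's operating hours per week are 68, under the 70 limit). But: (f) operates against (a): a current Provisional Notice is held. (g) is triggered (a current Annual Notice is held), but yields to (h): (h) operates against (g): a current Schedule 5 Notice is held. (i) is triggered (discharge temperature exceeds 35 °C), but is displaced by (j): (j) is engaged — a current Standing Notice is held. (k) would limit (j) — a current Provisional Clearance is held — but (l) sets (k) aside: (l) is engaged — the coverage ratio is 41%, meeting the 38% threshold. (m), which would lift (l), is inapplicable — no current Annual Waiver is held. (a) is therefore removed.
Exception (b) requires that assessed value is less than $333,000; but assessed value is $342,500, not less than $333,000, so (b) is unavailable.
Exception (c) fails — the registered capacity is 3,930 units, short of 4,400 units.
Exception (d) does not apply: the qualifying period is 245 days, not under 245 days.
Exception (e) fails — discharge is not routed to a licensed treatment works.
Every exception is unavailable, so the rule governs.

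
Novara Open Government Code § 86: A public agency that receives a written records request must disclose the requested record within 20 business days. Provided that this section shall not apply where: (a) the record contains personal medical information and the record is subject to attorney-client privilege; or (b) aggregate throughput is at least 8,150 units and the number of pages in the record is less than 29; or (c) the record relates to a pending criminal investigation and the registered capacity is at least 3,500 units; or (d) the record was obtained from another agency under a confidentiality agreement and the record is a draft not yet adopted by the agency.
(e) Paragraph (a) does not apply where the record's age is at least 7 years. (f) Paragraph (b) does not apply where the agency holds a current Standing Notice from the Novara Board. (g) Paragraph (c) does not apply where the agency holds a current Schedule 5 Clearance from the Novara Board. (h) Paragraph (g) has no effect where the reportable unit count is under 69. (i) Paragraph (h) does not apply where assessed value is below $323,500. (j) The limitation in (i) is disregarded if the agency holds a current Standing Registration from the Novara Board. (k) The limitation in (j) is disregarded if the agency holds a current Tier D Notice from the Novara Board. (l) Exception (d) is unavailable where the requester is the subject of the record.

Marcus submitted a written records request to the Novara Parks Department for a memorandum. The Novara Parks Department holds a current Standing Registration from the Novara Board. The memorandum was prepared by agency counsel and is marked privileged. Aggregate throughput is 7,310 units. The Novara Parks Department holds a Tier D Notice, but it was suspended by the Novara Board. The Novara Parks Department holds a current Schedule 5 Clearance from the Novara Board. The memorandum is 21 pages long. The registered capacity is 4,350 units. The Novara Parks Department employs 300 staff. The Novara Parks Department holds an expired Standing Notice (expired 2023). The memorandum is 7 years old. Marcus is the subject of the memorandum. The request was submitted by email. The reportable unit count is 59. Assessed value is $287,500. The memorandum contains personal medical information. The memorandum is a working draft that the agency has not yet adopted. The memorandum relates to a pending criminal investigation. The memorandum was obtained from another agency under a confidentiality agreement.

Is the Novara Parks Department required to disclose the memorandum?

No — exception (c) applies; the Novara Parks Department is not required to disclose the memorandum.

All of (a)'s requirements are met (the memorandum contains personal medical information; the memorandum is privileged). Turning to paragraph (e): (e) applies — the record's age is 7 years, meeting the 7 years threshold. Exception (a) does not apply.
Exception (b) requires that aggregate throughput is at least 8,150 units; but aggregate throughput is 7,310 units, short of 8,150 units, so (b) is unavailable.
Exception (c)'s conditions are all satisfied: the memorandum relates to a pending investigation; the registered capacity is 4,350 units, meeting the 3,500 units threshold. As to paragraphs (g)–(k): (g) would limit (c) — a current Schedule 5 Clearance is held — but (h) sets (g) aside: (h) is engaged — the reportable unit count is 59, under the 69 limit. (i) operates (assessed value is $287,500, below the $323,500 limit), but is displaced by (j): (j) operates against (i): a current Standing Registration is held. (k), which would lift (j), is inapplicable — the Tier D Notice is not current. (c) remains available.
Exception (d)'s conditions are all satisfied: the memorandum was obtained under a confidentiality agreement; the memorandum is an unadopted draft. But applying paragraph (l): (l) operates against (d): Marcus is the subject of the memorandum. So (d) is unavailable.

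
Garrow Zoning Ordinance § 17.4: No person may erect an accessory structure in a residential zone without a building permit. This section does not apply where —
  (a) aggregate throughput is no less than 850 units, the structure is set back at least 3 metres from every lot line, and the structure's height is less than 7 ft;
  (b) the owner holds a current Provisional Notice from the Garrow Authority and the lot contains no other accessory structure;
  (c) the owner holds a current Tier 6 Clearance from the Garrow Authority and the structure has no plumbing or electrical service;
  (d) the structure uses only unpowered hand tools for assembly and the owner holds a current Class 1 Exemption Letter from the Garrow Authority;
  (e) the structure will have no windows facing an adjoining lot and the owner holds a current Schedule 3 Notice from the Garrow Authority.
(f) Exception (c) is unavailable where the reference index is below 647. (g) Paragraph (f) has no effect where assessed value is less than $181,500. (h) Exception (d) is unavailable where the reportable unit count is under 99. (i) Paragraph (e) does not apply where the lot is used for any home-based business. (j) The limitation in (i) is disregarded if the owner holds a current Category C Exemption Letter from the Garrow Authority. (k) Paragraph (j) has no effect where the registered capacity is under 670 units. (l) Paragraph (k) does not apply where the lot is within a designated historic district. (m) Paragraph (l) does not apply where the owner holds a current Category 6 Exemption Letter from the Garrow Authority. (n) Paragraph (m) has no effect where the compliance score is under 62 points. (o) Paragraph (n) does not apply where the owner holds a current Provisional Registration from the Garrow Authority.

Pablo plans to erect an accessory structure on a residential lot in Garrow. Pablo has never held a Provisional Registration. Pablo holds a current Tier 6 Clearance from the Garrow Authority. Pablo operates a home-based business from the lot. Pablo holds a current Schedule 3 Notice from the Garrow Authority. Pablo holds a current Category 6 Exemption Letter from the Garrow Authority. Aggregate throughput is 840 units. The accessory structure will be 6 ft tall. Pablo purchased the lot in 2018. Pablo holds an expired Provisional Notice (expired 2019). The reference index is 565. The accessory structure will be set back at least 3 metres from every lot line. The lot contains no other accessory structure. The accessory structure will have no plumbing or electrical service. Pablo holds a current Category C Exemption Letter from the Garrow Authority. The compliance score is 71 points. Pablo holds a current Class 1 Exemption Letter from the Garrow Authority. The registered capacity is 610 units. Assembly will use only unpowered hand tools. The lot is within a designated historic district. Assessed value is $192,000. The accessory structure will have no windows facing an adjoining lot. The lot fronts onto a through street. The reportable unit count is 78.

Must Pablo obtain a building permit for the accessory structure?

Yes — Pablo must obtain a building permit.

Exception (a) fails — aggregate throughput is 840 units, short of 850 units.
Exception (b) does not apply: the Provisional Notice is not current.
All of (c)'s requirements are met (a current Tier 6 Clearance is held; there is no plumbing or electrical service). However, paragraphs (f)–(g) must be considered: (f) is triggered — the reference index is 565, below the 647 limit. (g) does not operate here (assessed value is $192,000, not less than $181,500), so (f) stands. (c) is therefore removed.
Exception (d)'s conditions are all satisfied: assembly uses only hand tools; a current Class 1 Exemption Letter is held. However, paragraph (h) must be considered: (h) operates — the reportable unit count is 78, under the 99 limit. So (d) is unavailable.
Exception (e)'s conditions are all satisfied: no windows face an adjoining lot; a current Schedule 3 Notice is held. Turning to paragraphs (i)–(o): (i) operates against (e): a home-based business operates on the lot. (j) would limit (i) — a current Category C Exemption Letter is held — but (k) sets (j) aside: (k) is triggered — the registered capacity is 610 units, under the 670 units limit. (l) is engaged (the lot is in a historic district), but is overridden by (m): (m) operates against (l): a current Category 6 Exemption Letter is held. (n) is inapplicable (the compliance score is 71 points, not under 62 points), so (m) stands. So (e) is unavailable.
Every exception is unavailable, so the rule governs.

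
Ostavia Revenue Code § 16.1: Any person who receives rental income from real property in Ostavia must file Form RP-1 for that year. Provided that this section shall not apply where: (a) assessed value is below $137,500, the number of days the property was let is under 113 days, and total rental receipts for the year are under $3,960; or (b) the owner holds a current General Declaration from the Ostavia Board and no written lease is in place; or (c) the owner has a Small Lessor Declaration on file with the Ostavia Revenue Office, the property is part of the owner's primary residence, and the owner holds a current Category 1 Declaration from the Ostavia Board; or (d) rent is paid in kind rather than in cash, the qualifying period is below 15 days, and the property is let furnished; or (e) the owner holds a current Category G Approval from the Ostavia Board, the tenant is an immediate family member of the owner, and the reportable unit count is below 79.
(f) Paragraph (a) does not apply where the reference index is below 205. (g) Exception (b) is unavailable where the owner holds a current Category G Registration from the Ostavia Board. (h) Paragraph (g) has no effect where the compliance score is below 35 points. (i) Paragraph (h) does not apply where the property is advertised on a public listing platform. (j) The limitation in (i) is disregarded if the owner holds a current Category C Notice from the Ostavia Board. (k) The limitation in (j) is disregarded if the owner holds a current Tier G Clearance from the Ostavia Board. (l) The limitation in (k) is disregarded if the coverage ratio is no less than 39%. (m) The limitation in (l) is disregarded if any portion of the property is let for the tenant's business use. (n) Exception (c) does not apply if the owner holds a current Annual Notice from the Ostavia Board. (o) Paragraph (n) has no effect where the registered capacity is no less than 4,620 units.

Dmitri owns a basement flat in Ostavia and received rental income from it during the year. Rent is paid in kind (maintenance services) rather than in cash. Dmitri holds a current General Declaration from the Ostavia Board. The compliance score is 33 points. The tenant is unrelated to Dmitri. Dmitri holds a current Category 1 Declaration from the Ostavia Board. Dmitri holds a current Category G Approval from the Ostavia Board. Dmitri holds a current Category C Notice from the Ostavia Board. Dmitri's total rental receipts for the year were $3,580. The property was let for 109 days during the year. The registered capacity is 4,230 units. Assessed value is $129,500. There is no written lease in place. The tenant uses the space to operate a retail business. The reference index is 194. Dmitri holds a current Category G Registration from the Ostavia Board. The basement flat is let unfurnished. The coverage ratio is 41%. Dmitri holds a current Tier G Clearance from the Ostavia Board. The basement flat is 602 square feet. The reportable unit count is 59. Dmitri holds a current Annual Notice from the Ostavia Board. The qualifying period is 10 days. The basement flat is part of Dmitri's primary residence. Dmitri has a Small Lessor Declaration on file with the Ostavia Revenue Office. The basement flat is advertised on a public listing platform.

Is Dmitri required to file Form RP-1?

Exception (a) is satisfied on its face — assessed value is $129,500, below the $137,500 limit; the number of days the property was let is 109 days, under the 113 days limit; total rental receipts for the year are $3,580, under the $3,960 limit. Turning to paragraph (f): (f) operates — the reference index is 194, below the 205 limit. So (a) is unavailable.
Exception (b)'s conditions are all satisfied: a current General Declaration is held; there is no written lease. However, paragraphs (g)–(m) must be considered: (g) operates against (b): a current Category G Registration is held. (h) would limit (g) — the compliance score is 33 points, below the 35 points limit — but (i) sets (h) aside: (i) is engaged — the property is publicly advertised. (j) is triggered (a current Category C Notice is held), but is itself disapplied by (k): (k) operates against (j): a current Tier G Clearance is held. (l) would limit (k) — the coverage ratio is 41%, meeting the 39% threshold — but (m) sets (l) aside: (m) is engaged — the space is let for business use. So (b) is unavailable.
Exception (c)'s conditions are all satisfied: a Small Lessor Declaration is on file; the basement flat is part of the primary residence; a current Category 1 Declaration is held. But applying paragraphs (n)–(o): (n) is triggered — a current Annual Notice is held. (o), which would lift (n), is not triggered — the registered capacity is 4,230 units, short of 4,620 units. (c) is therefore removed.
Exception (d) requires that the property is let furnished; but the property is let unfurnished, so (d) is unavailable.
Exception (e) requires that the tenant is an immediate family member of the owner; but the tenant is unrelated to the owner, so (e) is unavailable.
No exception displaces § 16.1.

Yes — Dmitri must file Form RP-1.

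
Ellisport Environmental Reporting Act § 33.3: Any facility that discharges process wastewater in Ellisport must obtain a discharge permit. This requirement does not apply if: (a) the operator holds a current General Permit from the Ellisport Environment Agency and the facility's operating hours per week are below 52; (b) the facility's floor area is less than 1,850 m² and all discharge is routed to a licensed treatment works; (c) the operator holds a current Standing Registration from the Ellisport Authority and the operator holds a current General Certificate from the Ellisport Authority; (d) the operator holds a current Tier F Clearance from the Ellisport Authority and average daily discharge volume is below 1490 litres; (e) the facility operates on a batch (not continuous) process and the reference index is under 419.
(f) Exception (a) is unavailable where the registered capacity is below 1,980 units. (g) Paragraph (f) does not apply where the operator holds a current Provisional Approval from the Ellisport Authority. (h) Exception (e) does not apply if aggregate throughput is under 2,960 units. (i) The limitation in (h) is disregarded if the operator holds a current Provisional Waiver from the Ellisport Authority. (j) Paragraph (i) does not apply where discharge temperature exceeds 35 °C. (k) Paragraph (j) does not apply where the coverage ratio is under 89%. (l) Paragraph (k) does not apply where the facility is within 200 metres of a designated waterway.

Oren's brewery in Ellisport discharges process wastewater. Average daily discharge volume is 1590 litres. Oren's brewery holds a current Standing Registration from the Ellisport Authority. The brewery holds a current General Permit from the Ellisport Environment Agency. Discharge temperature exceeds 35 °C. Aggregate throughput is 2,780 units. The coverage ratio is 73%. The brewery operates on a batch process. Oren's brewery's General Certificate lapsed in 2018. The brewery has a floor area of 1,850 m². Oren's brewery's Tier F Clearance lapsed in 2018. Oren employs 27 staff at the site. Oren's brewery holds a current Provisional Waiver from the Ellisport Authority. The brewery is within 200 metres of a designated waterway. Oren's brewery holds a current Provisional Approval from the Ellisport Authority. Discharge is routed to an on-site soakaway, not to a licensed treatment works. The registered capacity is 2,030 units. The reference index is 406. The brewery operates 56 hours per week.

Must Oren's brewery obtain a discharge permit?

Exception (a) does not apply: the facility's operating hours per week are 56, not below 52.
Exception (b) requires that the facility's floor area is less than 1,850 m²; but the facility's floor area is 1,850 m², not less than 1,850 m², so (b) is unavailable.
Exception (c) fails — the General Certificate is not current.
Exception (d) requires that the operator holds a current Tier F Clearance from the Ellisport Authority; but the Tier F Clearance is not current, so (d) is unavailable.
All of (e)'s requirements are met (the facility operates on a batch process; the reference index is 406, under the 419 limit). But: (h) operates against (e): aggregate throughput is 2,780 units, under the 2,960 units limit. (i) would limit (h) — a current Provisional Waiver is held — but (j) sets (i) aside: (j) operates against (i): discharge temperature exceeds 35 °C. (k) is engaged (the coverage ratio is 73%, under the 89% limit), but yields to (l): (l) operates against (k): the brewery is within 200 m of a designated waterway. Exception (e) does not apply.
Every exception is unavailable, so the rule governs.

Yes — Oren's brewery must obtain a discharge permit.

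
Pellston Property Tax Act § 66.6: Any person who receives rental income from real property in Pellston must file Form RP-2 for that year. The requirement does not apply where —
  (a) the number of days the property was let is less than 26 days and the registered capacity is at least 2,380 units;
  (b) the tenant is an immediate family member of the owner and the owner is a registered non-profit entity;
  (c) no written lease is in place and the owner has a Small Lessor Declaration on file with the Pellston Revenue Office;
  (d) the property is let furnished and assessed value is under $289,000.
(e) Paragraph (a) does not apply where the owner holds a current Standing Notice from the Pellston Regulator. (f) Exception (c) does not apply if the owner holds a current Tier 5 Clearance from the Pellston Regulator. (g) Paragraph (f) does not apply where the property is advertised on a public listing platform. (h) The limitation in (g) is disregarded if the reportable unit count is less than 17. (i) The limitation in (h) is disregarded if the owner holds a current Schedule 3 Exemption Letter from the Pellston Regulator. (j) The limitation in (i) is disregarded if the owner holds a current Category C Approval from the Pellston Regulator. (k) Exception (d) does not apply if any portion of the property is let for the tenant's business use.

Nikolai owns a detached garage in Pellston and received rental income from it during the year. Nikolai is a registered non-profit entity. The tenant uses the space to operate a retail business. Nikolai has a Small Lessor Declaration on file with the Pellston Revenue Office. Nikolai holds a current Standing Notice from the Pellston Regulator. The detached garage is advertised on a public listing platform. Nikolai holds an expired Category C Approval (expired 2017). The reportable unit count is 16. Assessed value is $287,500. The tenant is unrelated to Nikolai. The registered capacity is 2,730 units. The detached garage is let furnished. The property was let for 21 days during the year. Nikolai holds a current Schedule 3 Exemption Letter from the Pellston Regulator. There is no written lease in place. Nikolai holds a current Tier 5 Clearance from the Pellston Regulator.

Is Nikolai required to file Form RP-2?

Exception (a): the number of days the property was let is 21 days, less than the 26 days limit; the registered capacity is 2,730 units, meeting the 2,380 units threshold — every condition holds. But applying paragraph (e): (e) operates against (a): a current Standing Notice is held. So (a) is unavailable.
Exception (b) fails — the tenant is unrelated to the owner.
Exception (c) is satisfied on its face — there is no written lease; a Small Lessor Declaration is on file. As to paragraphs (f)–(j): (f) would limit (c) — a current Tier 5 Clearance is held — but (g) sets (f) aside: (g) applies — the property is publicly advertised. (h) applies (the reportable unit count is 16, less than the 17 limit), but is set aside by (i): (i) operates — a current Schedule 3 Exemption Letter is held. (j) is not engaged (the Category C Approval is not current), so (i) stands. So (c) applies.
All of (d)'s requirements are met (the property is let furnished; assessed value is $287,500, under the $289,000 limit). But: (k) operates against (d): the space is let for business use. (d) is therefore removed.

No — exception (c) applies; Nikolai is not required to file Form RP-2.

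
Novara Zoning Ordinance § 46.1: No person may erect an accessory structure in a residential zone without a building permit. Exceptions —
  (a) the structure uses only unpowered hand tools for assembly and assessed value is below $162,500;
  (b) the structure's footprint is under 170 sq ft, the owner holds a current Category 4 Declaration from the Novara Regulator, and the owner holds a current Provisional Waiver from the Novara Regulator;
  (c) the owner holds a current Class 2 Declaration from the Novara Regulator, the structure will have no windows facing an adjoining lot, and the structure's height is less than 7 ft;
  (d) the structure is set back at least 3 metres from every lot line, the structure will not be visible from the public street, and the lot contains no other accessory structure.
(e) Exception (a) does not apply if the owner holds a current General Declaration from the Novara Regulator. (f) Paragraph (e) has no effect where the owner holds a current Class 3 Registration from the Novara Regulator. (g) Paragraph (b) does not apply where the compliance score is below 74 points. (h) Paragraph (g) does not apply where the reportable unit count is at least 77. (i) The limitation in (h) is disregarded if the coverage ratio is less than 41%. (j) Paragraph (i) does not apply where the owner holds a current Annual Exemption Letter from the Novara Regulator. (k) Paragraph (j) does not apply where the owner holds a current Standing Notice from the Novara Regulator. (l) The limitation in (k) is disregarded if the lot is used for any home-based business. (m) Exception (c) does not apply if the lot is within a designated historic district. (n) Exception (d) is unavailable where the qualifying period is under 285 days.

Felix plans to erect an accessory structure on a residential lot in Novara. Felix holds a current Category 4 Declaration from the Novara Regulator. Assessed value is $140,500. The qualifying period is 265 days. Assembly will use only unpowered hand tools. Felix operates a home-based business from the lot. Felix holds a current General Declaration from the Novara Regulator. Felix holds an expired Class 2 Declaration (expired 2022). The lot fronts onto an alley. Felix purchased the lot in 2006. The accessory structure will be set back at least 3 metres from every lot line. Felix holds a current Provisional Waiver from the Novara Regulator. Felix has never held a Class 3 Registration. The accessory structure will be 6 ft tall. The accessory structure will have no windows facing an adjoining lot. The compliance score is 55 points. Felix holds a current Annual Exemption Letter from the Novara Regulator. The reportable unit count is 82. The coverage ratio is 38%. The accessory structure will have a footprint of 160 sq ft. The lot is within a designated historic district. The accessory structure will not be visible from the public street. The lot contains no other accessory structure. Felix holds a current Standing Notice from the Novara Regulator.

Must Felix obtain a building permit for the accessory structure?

No — exception (b) applies; Felix does not need a building permit.

Exception (a) is satisfied on its face — assembly uses only hand tools; assessed value is $140,500, below the $162,500 limit. Turning to paragraphs (e)–(f): (e) operates against (a): a current General Declaration is held. (f) is inapplicable (there is no Class 3 Registration in force), so (e) stands. (a) is therefore removed.
Exception (b): the structure's footprint is 160 sq ft, under the 170 sq ft limit; a current Category 4 Declaration is held; a current Provisional Waiver is held — every condition holds. Under paragraphs (g)–(l): (g) is triggered (the compliance score is 55 points, below the 74 points limit), but is overridden by (h): (h) applies — the reportable unit count is 82, meeting the 77 threshold. (i) would limit (h) — the coverage ratio is 38%, less than the 41% limit — but (j) sets (i) aside: (j) operates against (i): a current Annual Exemption Letter is held. (k) applies (a current Standing Notice is held), but is itself disapplied by (l): (l) operates — a home-based business operates on the lot. So (b) applies.
Exception (c) does not apply: the Class 2 Declaration is not current.
Exception (d): the setback is at least 3 m on every side; the structure will not be visible from the street; the lot has no other accessory structure — every condition holds. However, paragraph (n) must be considered: (n) is triggered — the qualifying period is 265 days, under the 285 days limit. So (d) is unavailable.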